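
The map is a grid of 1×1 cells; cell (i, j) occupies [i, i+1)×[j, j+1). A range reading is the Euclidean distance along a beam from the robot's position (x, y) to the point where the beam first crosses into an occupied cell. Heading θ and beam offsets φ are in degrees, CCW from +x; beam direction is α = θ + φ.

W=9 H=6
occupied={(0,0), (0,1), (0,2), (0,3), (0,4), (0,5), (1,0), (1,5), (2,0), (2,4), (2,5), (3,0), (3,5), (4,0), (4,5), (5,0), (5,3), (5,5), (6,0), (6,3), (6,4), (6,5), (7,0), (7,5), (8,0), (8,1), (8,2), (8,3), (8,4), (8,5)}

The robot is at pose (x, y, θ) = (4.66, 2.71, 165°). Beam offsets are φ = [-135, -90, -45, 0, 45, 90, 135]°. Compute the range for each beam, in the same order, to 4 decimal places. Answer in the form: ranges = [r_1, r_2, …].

ranges = [0.5800, 1.3137, 2.6443, 3.7891, 3.4200, 1.7703, 1.9745]

beam 1: φ=-135°, α=30°
  d=(0.8660,0.5000)  start (4,2)  tX=0.3926 tY=0.5800  stride 1/|dx|=1.1547 1/|dy|=2.0000
    cross x-line → (5,2), t=0.3926
    cross y-line → (5,3), t=0.5800 (wall)
  → r_1 = 0.5800
beam 2: φ=-90°, α=75°
  d=(0.2588,0.9659)  start (4,2)  tX=1.3137 tY=0.3002  stride 1/|dx|=3.8637 1/|dy|=1.0353
    cross y-line → (4,3), t=0.3002
    cross x-line → (5,3), t=1.3137 (wall)
  → r_2 = 1.3137
beam 3: φ=-45°, α=120°
  d=(-0.5000,0.8660)  start (4,2)  tX=1.3200 tY=0.3349  stride 1/|dx|=2.0000 1/|dy|=1.1547
    cross y-line → (4,3), t=0.3349
    cross x-line → (3,3), t=1.3200
    cross y-line → (3,4), t=1.4896
    cross y-line → (3,5), t=2.6443 (wall)
  → r_3 = 2.6443
beam 4: φ=0°, α=165°
  d=(-0.9659,0.2588)  start (4,2)  tX=0.6833 tY=1.1205  stride 1/|dx|=1.0353 1/|dy|=3.8637
    cross x-line → (3,2), t=0.6833
    cross y-line → (3,3), t=1.1205
    cross x-line → (2,3), t=1.7186
    cross x-line → (1,3), t=2.7538
    cross x-line → (0,3), t=3.7891 (wall)
  → r_4 = 3.7891
beam 5: φ=45°, α=210°
  d=(-0.8660,-0.5000)  start (4,2)  tX=0.7621 tY=1.4200  stride 1/|dx|=1.1547 1/|dy|=2.0000
    cross x-line → (3,2), t=0.7621
    cross y-line → (3,1), t=1.4200
    cross x-line → (2,1), t=1.9168
    cross x-line → (1,1), t=3.0715
    cross y-line → (1,0), t=3.4200 (wall)
  → r_5 = 3.4200
beam 6: φ=90°, α=255°
  d=(-0.2588,-0.9659)  start (4,2)  tX=2.5500 tY=0.7350  stride 1/|dx|=3.8637 1/|dy|=1.0353
    cross y-line → (4,1), t=0.7350
    cross y-line → (4,0), t=1.7703 (wall)
  → r_6 = 1.7703
beam 7: φ=135°, α=300°
  d=(0.5000,-0.8660)  start (4,2)  tX=0.6800 tY=0.8198  stride 1/|dx|=2.0000 1/|dy|=1.1547
    cross x-line → (5,2), t=0.6800
    cross y-line → (5,1), t=0.8198
    cross y-line → (5,0), t=1.9745 (wall)
  → r_7 = 1.9745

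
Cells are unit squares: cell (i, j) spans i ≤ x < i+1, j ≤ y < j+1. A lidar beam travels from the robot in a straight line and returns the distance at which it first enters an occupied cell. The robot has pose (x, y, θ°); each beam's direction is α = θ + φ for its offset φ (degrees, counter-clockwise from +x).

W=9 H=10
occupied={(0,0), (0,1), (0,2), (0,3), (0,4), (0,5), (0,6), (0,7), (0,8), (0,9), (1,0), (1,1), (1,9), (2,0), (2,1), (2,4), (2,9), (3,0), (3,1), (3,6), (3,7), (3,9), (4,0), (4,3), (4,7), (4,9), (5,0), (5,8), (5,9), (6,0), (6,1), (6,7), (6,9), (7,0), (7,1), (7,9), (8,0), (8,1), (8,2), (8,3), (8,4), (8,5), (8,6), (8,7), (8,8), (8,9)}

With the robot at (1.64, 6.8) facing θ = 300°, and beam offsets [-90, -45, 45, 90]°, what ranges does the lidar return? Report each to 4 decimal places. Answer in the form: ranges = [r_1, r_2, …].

beam 1: φ=-90°, α=210°
  direction (-0.8660, -0.5000); cell (1,6); t to first gridline: x 0.7390, y 1.6000 (then +1.1547 / +2.0000)
    (0,6) via x @ 0.7390  # hit
  → r_1 = 0.7390
beam 2: φ=-45°, α=255°
  direction (-0.2588, -0.9659); cell (1,6); t to first gridline: x 2.4728, y 0.8282 (then +3.8637 / +1.0353)
    (1,5) via y @ 0.8282
    (1,4) via y @ 1.8635
    (0,4) via x @ 2.4728  # hit
  → r_2 = 2.4728
beam 3: φ=45°, α=345°
  direction (0.9659, -0.2588); cell (1,6); t to first gridline: x 0.3727, y 3.0910 (then +1.0353 / +3.8637)
    (2,6) via x @ 0.3727
    (3,6) via x @ 1.4080  # hit
  → r_3 = 1.4080
beam 4: φ=90°, α=30°
  direction (0.8660, 0.5000); cell (1,6); t to first gridline: x 0.4157, y 0.4000 (then +1.1547 / +2.0000)
    (1,7) via y @ 0.4000
    (2,7) via x @ 0.4157
    (3,7) via x @ 1.5704  # hit
  → r_4 = 1.5704

ranges = [0.7390, 2.4728, 1.4080, 1.5704]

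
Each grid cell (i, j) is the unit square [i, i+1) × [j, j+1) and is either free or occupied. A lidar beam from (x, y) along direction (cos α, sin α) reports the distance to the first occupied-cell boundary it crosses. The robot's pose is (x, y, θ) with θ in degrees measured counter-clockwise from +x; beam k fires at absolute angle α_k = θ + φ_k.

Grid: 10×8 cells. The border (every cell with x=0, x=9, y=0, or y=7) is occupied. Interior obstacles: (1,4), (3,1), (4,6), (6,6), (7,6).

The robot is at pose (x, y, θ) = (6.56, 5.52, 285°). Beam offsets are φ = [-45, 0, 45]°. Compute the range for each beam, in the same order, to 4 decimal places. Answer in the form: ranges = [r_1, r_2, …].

ranges = [5.1200, 4.6794, 2.8175]

beam 1: φ=-45°, α=240°
  direction (-0.5000, -0.8660); cell (6,5); t to first gridline: x 1.1200, y 0.6004 (then +2.0000 / +1.1547)
    (6,4) via y @ 0.6004
    (5,4) via x @ 1.1200
    (5,3) via y @ 1.7551
    (5,2) via y @ 2.9098
    (4,2) via x @ 3.1200
    (4,1) via y @ 4.0645
    (3,1) via x @ 5.1200  # hit
  → r_1 = 5.1200
beam 2: φ=0°, α=285°
  direction (0.2588, -0.9659); cell (6,5); t to first gridline: x 1.7000, y 0.5383 (then +3.8637 / +1.0353)
    (6,4) via y @ 0.5383
    (6,3) via y @ 1.5736
    (7,3) via x @ 1.7000
    (7,2) via y @ 2.6089
    (7,1) via y @ 3.6442
    (7,0) via y @ 4.6794  # hit
  → r_2 = 4.6794
beam 3: φ=45°, α=330°
  direction (0.8660, -0.5000); cell (6,5); t to first gridline: x 0.5081, y 1.0400 (then +1.1547 / +2.0000)
    (7,5) via x @ 0.5081
    (7,4) via y @ 1.0400
    (8,4) via x @ 1.6628
    (9,4) via x @ 2.8175  # hit
  → r_3 = 2.8175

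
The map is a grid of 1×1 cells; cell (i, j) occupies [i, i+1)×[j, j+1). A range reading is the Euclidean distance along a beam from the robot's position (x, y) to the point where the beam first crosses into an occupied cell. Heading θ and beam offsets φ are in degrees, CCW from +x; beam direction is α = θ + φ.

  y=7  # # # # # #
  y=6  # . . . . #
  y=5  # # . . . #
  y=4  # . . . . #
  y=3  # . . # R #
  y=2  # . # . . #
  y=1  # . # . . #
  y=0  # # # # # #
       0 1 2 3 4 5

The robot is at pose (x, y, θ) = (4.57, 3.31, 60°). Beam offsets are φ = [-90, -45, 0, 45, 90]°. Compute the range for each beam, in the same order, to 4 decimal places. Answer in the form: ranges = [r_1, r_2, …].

beam 1: φ=-90°, α=330°
  cosα=0.8660 sinα=-0.5000 | (4,3) | tMaxX 0.4965 tMaxY 0.6200 | tΔX 1.1547 tΔY 2.0000
    t=0.4965 [x] (5,3) — stop
  → r_1 = 0.4965
beam 2: φ=-45°, α=15°
  cosα=0.9659 sinα=0.2588 | (4,3) | tMaxX 0.4452 tMaxY 2.6660 | tΔX 1.0353 tΔY 3.8637
    t=0.4452 [x] (5,3) — stop
  → r_2 = 0.4452
beam 3: φ=0°, α=60°
  cosα=0.5000 sinα=0.8660 | (4,3) | tMaxX 0.8600 tMaxY 0.7967 | tΔX 2.0000 tΔY 1.1547
    t=0.7967 [y] (4,4)
    t=0.8600 [x] (5,4) — stop
  → r_3 = 0.8600
beam 4: φ=45°, α=105°
  cosα=-0.2588 sinα=0.9659 | (4,3) | tMaxX 2.2023 tMaxY 0.7143 | tΔX 3.8637 tΔY 1.0353
    t=0.7143 [y] (4,4)
    t=1.7496 [y] (4,5)
    t=2.2023 [x] (3,5)
    t=2.7849 [y] (3,6)
    t=3.8202 [y] (3,7) — stop
  → r_4 = 3.8202
beam 5: φ=90°, α=150°
  cosα=-0.8660 sinα=0.5000 | (4,3) | tMaxX 0.6582 tMaxY 1.3800 | tΔX 1.1547 tΔY 2.0000
    t=0.6582 [x] (3,3) — stop
  → r_5 = 0.6582

ranges = [0.4965, 0.4452, 0.8600, 3.8202, 0.6582]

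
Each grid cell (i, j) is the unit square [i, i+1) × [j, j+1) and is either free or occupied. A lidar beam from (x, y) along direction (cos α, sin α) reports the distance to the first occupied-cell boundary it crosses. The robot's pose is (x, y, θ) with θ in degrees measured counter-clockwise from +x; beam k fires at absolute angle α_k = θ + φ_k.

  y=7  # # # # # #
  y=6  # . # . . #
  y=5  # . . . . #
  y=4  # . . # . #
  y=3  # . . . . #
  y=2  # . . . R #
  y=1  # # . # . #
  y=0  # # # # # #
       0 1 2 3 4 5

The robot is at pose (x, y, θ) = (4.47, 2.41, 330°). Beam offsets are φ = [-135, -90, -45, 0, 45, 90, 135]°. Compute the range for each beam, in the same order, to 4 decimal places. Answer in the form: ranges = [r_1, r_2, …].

beam 1: φ=-135°, α=195°
  d=(-0.9659,-0.2588)  start (4,2)  tX=0.4866 tY=1.5841  stride 1/|dx|=1.0353 1/|dy|=3.8637
    cross x-line → (3,2), t=0.4866
    cross x-line → (2,2), t=1.5219
    cross y-line → (2,1), t=1.5841
    cross x-line → (1,1), t=2.5571 (wall)
  → r_1 = 2.5571
beam 2: φ=-90°, α=240°
  d=(-0.5000,-0.8660)  start (4,2)  tX=0.9400 tY=0.4734  stride 1/|dx|=2.0000 1/|dy|=1.1547
    cross y-line → (4,1), t=0.4734
    cross x-line → (3,1), t=0.9400 (wall)
  → r_2 = 0.9400
beam 3: φ=-45°, α=285°
  d=(0.2588,-0.9659)  start (4,2)  tX=2.0478 tY=0.4245  stride 1/|dx|=3.8637 1/|dy|=1.0353
    cross y-line → (4,1), t=0.4245
    cross y-line → (4,0), t=1.4597 (wall)
  → r_3 = 1.4597
beam 4: φ=0°, α=330°
  d=(0.8660,-0.5000)  start (4,2)  tX=0.6120 tY=0.8200  stride 1/|dx|=1.1547 1/|dy|=2.0000
    cross x-line → (5,2), t=0.6120 (wall)
  → r_4 = 0.6120
beam 5: φ=45°, α=15°
  d=(0.9659,0.2588)  start (4,2)  tX=0.5487 tY=2.2796  stride 1/|dx|=1.0353 1/|dy|=3.8637
    cross x-line → (5,2), t=0.5487 (wall)
  → r_5 = 0.5487
beam 6: φ=90°, α=60°
  d=(0.5000,0.8660)  start (4,2)  tX=1.0600 tY=0.6813  stride 1/|dx|=2.0000 1/|dy|=1.1547
    cross y-line → (4,3), t=0.6813
    cross x-line → (5,3), t=1.0600 (wall)
  → r_6 = 1.0600
beam 7: φ=135°, α=105°
  d=(-0.2588,0.9659)  start (4,2)  tX=1.8159 tY=0.6108  stride 1/|dx|=3.8637 1/|dy|=1.0353
    cross y-line → (4,3), t=0.6108
    cross y-line → (4,4), t=1.6461
    cross x-line → (3,4), t=1.8159 (wall)
  → r_7 = 1.8159

ranges = [2.5571, 0.9400, 1.4597, 0.6120, 0.5487, 1.0600, 1.8159]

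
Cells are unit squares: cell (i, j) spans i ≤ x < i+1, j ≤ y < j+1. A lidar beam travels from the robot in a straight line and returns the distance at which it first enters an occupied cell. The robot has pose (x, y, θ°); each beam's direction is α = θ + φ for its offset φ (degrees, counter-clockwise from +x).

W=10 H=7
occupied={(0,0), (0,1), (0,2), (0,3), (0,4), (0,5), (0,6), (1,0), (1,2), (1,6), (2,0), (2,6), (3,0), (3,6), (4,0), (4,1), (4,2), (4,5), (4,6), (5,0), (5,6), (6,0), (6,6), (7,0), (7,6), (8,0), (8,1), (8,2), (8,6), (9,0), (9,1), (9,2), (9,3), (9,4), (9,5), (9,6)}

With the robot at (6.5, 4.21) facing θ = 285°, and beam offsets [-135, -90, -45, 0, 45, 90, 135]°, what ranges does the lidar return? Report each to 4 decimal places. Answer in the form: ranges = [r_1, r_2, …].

beam 1: φ=-135°, α=150°
  direction (-0.8660, 0.5000); cell (6,4); t to first gridline: x 0.5774, y 1.5800 (then +1.1547 / +2.0000)
    (5,4) via x @ 0.5774
    (5,5) via y @ 1.5800
    (4,5) via x @ 1.7321  # hit
  → r_1 = 1.7321
beam 2: φ=-90°, α=195°
  direction (-0.9659, -0.2588); cell (6,4); t to first gridline: x 0.5176, y 0.8114 (then +1.0353 / +3.8637)
    (5,4) via x @ 0.5176
    (5,3) via y @ 0.8114
    (4,3) via x @ 1.5529
    (3,3) via x @ 2.5882
    (2,3) via x @ 3.6235
    (1,3) via x @ 4.6587
    (1,2) via y @ 4.6751  # hit
  → r_2 = 4.6751
beam 3: φ=-45°, α=240°
  direction (-0.5000, -0.8660); cell (6,4); t to first gridline: x 1.0000, y 0.2425 (then +2.0000 / +1.1547)
    (6,3) via y @ 0.2425
    (5,3) via x @ 1.0000
    (5,2) via y @ 1.3972
    (5,1) via y @ 2.5519
    (4,1) via x @ 3.0000  # hit
  → r_3 = 3.0000
beam 4: φ=0°, α=285°
  direction (0.2588, -0.9659); cell (6,4); t to first gridline: x 1.9319, y 0.2174 (then +3.8637 / +1.0353)
    (6,3) via y @ 0.2174
    (6,2) via y @ 1.2527
    (7,2) via x @ 1.9319
    (7,1) via y @ 2.2880
    (7,0) via y @ 3.3232  # hit
  → r_4 = 3.3232
beam 5: φ=45°, α=330°
  direction (0.8660, -0.5000); cell (6,4); t to first gridline: x 0.5774, y 0.4200 (then +1.1547 / +2.0000)
    (6,3) via y @ 0.4200
    (7,3) via x @ 0.5774
    (8,3) via x @ 1.7321
    (8,2) via y @ 2.4200  # hit
  → r_5 = 2.4200
beam 6: φ=90°, α=15°
  direction (0.9659, 0.2588); cell (6,4); t to first gridline: x 0.5176, y 3.0523 (then +1.0353 / +3.8637)
    (7,4) via x @ 0.5176
    (8,4) via x @ 1.5529
    (9,4) via x @ 2.5882  # hit
  → r_6 = 2.5882
beam 7: φ=135°, α=60°
  direction (0.5000, 0.8660); cell (6,4); t to first gridline: x 1.0000, y 0.9122 (then +2.0000 / +1.1547)
    (6,5) via y @ 0.9122
    (7,5) via x @ 1.0000
    (7,6) via y @ 2.0669  # hit
  → r_7 = 2.0669

ranges = [1.7321, 4.6751, 3.0000, 3.3232, 2.4200, 2.5882, 2.0669]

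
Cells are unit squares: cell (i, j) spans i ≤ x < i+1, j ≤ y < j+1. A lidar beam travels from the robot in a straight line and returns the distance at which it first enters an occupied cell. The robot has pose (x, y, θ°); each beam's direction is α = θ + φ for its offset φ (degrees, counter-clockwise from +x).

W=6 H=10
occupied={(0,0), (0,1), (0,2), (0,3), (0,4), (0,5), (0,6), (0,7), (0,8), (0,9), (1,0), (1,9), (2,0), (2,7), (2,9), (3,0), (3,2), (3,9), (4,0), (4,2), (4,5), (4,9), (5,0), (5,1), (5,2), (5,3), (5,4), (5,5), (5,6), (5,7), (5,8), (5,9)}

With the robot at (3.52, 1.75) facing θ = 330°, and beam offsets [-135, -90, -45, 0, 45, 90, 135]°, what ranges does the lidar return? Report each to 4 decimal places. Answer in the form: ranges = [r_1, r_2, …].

ranges = [2.6089, 0.8660, 0.7765, 1.5000, 0.9659, 0.2887, 0.2588]

beam 1: φ=-135°, α=195°
  d=(-0.9659,-0.2588)  start (3,1)  tX=0.5383 tY=2.8978  stride 1/|dx|=1.0353 1/|dy|=3.8637
    cross x-line → (2,1), t=0.5383
    cross x-line → (1,1), t=1.5736
    cross x-line → (0,1), t=2.6089 (wall)
  → r_1 = 2.6089
beam 2: φ=-90°, α=240°
  d=(-0.5000,-0.8660)  start (3,1)  tX=1.0400 tY=0.8660  stride 1/|dx|=2.0000 1/|dy|=1.1547
    cross y-line → (3,0), t=0.8660 (wall)
  → r_2 = 0.8660
beam 3: φ=-45°, α=285°
  d=(0.2588,-0.9659)  start (3,1)  tX=1.8546 tY=0.7765  stride 1/|dx|=3.8637 1/|dy|=1.0353
    cross y-line → (3,0), t=0.7765 (wall)
  → r_3 = 0.7765
beam 4: φ=0°, α=330°
  d=(0.8660,-0.5000)  start (3,1)  tX=0.5543 tY=1.5000  stride 1/|dx|=1.1547 1/|dy|=2.0000
    cross x-line → (4,1), t=0.5543
    cross y-line → (4,0), t=1.5000 (wall)
  → r_4 = 1.5000
beam 5: φ=45°, α=15°
  d=(0.9659,0.2588)  start (3,1)  tX=0.4969 tY=0.9659  stride 1/|dx|=1.0353 1/|dy|=3.8637
    cross x-line → (4,1), t=0.4969
    cross y-line → (4,2), t=0.9659 (wall)
  → r_5 = 0.9659
beam 6: φ=90°, α=60°
  d=(0.5000,0.8660)  start (3,1)  tX=0.9600 tY=0.2887  stride 1/|dx|=2.0000 1/|dy|=1.1547
    cross y-line → (3,2), t=0.2887 (wall)
  → r_6 = 0.2887
beam 7: φ=135°, α=105°
  d=(-0.2588,0.9659)  start (3,1)  tX=2.0091 tY=0.2588  stride 1/|dx|=3.8637 1/|dy|=1.0353
    cross y-line → (3,2), t=0.2588 (wall)
  → r_7 = 0.2588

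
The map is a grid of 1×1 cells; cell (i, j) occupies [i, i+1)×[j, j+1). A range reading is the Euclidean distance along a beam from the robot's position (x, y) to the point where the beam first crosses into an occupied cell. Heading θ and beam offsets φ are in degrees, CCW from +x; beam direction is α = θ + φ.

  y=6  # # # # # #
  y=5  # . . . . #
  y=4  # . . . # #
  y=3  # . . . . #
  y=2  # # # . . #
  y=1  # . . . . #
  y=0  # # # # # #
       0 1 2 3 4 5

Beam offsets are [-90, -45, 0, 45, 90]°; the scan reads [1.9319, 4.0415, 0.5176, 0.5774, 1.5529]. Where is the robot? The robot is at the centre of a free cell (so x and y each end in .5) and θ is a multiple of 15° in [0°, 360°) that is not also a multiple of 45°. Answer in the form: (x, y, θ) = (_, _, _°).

(x, y, θ) = (3.5, 2.5, 165°)

The pose lattice has 17·16 = 272 candidates. Test each by forward raycasting.
  (3.5, 5.5, 195°): beam 1 = 0.5176 ≠ 1.9319 ✗
  (1.5, 3.5, 285°): beam 1 = 0.5176 ≠ 1.9319 ✗
  (3.5, 5.5, 30°): beam 1 = 1.0000 ≠ 1.9319 ✗
  …
  (3.5, 2.5, 165°): r_1=1.9319, r_2=4.0415, r_3=0.5176, r_4=0.5774, r_5=1.5529 — all match ✓
Only this pose fits every beam.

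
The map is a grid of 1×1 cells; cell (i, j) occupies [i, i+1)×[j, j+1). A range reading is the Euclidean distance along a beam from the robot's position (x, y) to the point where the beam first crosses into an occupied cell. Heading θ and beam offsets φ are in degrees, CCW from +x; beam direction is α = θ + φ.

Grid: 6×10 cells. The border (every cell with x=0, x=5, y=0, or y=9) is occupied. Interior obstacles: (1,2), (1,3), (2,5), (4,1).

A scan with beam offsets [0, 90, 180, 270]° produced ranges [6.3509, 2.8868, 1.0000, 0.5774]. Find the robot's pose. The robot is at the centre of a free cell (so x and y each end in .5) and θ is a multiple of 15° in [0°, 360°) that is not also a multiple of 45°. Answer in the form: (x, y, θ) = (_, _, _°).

(x, y, θ) = (4.5, 3.5, 120°)

Enumerate (i+0.5, j+0.5, θ) over the 28 free cells and 16 admissible headings. For each, cast all 4 beams and compare to the given ranges.
  (3.5, 3.5, 240°): beam 1 = 2.8868 ≠ 6.3509 ✗
  (2.5, 4.5, 105°): beam 1 = 0.5176 ≠ 6.3509 ✗
  (1.5, 4.5, 30°): beam 1 = 1.0000 ≠ 6.3509 ✗
  …
  (4.5, 3.5, 120°): r_1=6.3509, r_2=2.8868, r_3=1.0000, r_4=0.5774 — all match ✓
Unique over the lattice → pose = (4.5, 3.5, 120°).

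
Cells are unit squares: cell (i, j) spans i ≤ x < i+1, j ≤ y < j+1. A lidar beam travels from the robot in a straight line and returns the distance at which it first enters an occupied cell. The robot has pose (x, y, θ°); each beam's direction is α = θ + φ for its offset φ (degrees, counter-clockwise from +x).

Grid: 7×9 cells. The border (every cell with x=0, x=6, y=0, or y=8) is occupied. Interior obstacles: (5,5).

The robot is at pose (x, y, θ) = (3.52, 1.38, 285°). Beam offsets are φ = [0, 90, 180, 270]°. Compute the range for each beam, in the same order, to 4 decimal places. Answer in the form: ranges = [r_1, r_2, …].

beam 1: φ=0°, α=285°
  dir = (cos 285°, sin 285°) = (0.2588, -0.9659); from cell (3,1)
  next x-line at t=1.8546, next y-line at t=0.3934; Δt_x=3.8637, Δt_y=1.0353
    y: enter (3,0) at t=0.3934 ← occupied
  → r_1 = 0.3934
beam 2: φ=90°, α=15°
  dir = (cos 15°, sin 15°) = (0.9659, 0.2588); from cell (3,1)
  next x-line at t=0.4969, next y-line at t=2.3955; Δt_x=1.0353, Δt_y=3.8637
    x: enter (4,1) at t=0.4969
    x: enter (5,1) at t=1.5322
    y: enter (5,2) at t=2.3955
    x: enter (6,2) at t=2.5675 ← occupied
  → r_2 = 2.5675
beam 3: φ=180°, α=105°
  dir = (cos 105°, sin 105°) = (-0.2588, 0.9659); from cell (3,1)
  next x-line at t=2.0091, next y-line at t=0.6419; Δt_x=3.8637, Δt_y=1.0353
    y: enter (3,2) at t=0.6419
    y: enter (3,3) at t=1.6771
    x: enter (2,3) at t=2.0091
    y: enter (2,4) at t=2.7124
    y: enter (2,5) at t=3.7477
    y: enter (2,6) at t=4.7830
    y: enter (2,7) at t=5.8183
    x: enter (1,7) at t=5.8728
    y: enter (1,8) at t=6.8535 ← occupied
  → r_3 = 6.8535
beam 4: φ=270°, α=195°
  dir = (cos 195°, sin 195°) = (-0.9659, -0.2588); from cell (3,1)
  next x-line at t=0.5383, next y-line at t=1.4682; Δt_x=1.0353, Δt_y=3.8637
    x: enter (2,1) at t=0.5383
    y: enter (2,0) at t=1.4682 ← occupied
  → r_4 = 1.4682

ranges = [0.3934, 2.5675, 6.8535, 1.4682]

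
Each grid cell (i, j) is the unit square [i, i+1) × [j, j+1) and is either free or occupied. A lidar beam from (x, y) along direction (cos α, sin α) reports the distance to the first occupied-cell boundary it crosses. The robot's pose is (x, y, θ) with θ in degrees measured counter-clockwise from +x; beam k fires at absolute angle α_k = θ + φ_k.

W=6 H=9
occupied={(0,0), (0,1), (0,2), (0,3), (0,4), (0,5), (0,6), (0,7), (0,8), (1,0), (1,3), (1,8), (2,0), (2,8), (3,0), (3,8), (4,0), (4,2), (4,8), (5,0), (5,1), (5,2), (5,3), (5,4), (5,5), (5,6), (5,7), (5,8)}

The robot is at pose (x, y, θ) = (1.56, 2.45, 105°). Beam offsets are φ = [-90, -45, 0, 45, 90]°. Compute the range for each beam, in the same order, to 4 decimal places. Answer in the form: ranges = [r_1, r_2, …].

ranges = [3.5614, 0.6351, 0.5694, 0.6466, 0.5798]

beam 1: φ=-90°, α=15°
  cosα=0.9659 sinα=0.2588 | (1,2) | tMaxX 0.4555 tMaxY 2.1250 | tΔX 1.0353 tΔY 3.8637
    t=0.4555 [x] (2,2)
    t=1.4908 [x] (3,2)
    t=2.1250 [y] (3,3)
    t=2.5261 [x] (4,3)
    t=3.5614 [x] (5,3) — stop
  → r_1 = 3.5614
beam 2: φ=-45°, α=60°
  cosα=0.5000 sinα=0.8660 | (1,2) | tMaxX 0.8800 tMaxY 0.6351 | tΔX 2.0000 tΔY 1.1547
    t=0.6351 [y] (1,3) — stop
  → r_2 = 0.6351
beam 3: φ=0°, α=105°
  cosα=-0.2588 sinα=0.9659 | (1,2) | tMaxX 2.1637 tMaxY 0.5694 | tΔX 3.8637 tΔY 1.0353
    t=0.5694 [y] (1,3) — stop
  → r_3 = 0.5694
beam 4: φ=45°, α=150°
  cosα=-0.8660 sinα=0.5000 | (1,2) | tMaxX 0.6466 tMaxY 1.1000 | tΔX 1.1547 tΔY 2.0000
    t=0.6466 [x] (0,2) — stop
  → r_4 = 0.6466
beam 5: φ=90°, α=195°
  cosα=-0.9659 sinα=-0.2588 | (1,2) | tMaxX 0.5798 tMaxY 1.7387 | tΔX 1.0353 tΔY 3.8637
    t=0.5798 [x] (0,2) — stop
  → r_5 = 0.5798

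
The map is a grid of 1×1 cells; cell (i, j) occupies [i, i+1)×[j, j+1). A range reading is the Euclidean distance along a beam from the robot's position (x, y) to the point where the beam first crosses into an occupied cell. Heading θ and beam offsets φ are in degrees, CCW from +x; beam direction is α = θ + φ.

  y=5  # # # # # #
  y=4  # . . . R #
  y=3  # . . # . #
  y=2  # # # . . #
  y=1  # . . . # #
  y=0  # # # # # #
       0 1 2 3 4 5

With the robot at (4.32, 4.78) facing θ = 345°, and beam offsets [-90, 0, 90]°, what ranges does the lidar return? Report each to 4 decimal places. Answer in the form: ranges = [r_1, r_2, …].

ranges = [1.2364, 0.7040, 0.2278]

beam 1: φ=-90°, α=255°
  cosα=-0.2588 sinα=-0.9659 | (4,4) | tMaxX 1.2364 tMaxY 0.8075 | tΔX 3.8637 tΔY 1.0353
    t=0.8075 [y] (4,3)
    t=1.2364 [x] (3,3) — stop
  → r_1 = 1.2364
beam 2: φ=0°, α=345°
  cosα=0.9659 sinα=-0.2588 | (4,4) | tMaxX 0.7040 tMaxY 3.0137 | tΔX 1.0353 tΔY 3.8637
    t=0.7040 [x] (5,4) — stop
  → r_2 = 0.7040
beam 3: φ=90°, α=75°
  cosα=0.2588 sinα=0.9659 | (4,4) | tMaxX 2.6273 tMaxY 0.2278 | tΔX 3.8637 tΔY 1.0353
    t=0.2278 [y] (4,5) — stop
  → r_3 = 0.2278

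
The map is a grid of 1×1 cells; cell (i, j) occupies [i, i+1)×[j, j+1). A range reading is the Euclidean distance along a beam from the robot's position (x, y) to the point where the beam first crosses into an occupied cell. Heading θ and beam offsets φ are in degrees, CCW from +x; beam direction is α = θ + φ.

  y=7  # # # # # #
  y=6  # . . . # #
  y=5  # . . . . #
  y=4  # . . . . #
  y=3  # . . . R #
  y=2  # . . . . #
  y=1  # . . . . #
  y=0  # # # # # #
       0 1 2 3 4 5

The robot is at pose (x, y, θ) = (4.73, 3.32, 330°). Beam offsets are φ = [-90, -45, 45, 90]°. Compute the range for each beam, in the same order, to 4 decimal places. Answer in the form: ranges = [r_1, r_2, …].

ranges = [2.6789, 1.0432, 0.2795, 0.5400]

beam 1: φ=-90°, α=240°
  cosα=-0.5000 sinα=-0.8660 | (4,3) | tMaxX 1.4600 tMaxY 0.3695 | tΔX 2.0000 tΔY 1.1547
    t=0.3695 [y] (4,2)
    t=1.4600 [x] (3,2)
    t=1.5242 [y] (3,1)
    t=2.6789 [y] (3,0) — stop
  → r_1 = 2.6789
beam 2: φ=-45°, α=285°
  cosα=0.2588 sinα=-0.9659 | (4,3) | tMaxX 1.0432 tMaxY 0.3313 | tΔX 3.8637 tΔY 1.0353
    t=0.3313 [y] (4,2)
    t=1.0432 [x] (5,2) — stop
  → r_2 = 1.0432
beam 3: φ=45°, α=15°
  cosα=0.9659 sinα=0.2588 | (4,3) | tMaxX 0.2795 tMaxY 2.6273 | tΔX 1.0353 tΔY 3.8637
    t=0.2795 [x] (5,3) — stop
  → r_3 = 0.2795
beam 4: φ=90°, α=60°
  cosα=0.5000 sinα=0.8660 | (4,3) | tMaxX 0.5400 tMaxY 0.7852 | tΔX 2.0000 tΔY 1.1547
    t=0.5400 [x] (5,3) — stop
  → r_4 = 0.5400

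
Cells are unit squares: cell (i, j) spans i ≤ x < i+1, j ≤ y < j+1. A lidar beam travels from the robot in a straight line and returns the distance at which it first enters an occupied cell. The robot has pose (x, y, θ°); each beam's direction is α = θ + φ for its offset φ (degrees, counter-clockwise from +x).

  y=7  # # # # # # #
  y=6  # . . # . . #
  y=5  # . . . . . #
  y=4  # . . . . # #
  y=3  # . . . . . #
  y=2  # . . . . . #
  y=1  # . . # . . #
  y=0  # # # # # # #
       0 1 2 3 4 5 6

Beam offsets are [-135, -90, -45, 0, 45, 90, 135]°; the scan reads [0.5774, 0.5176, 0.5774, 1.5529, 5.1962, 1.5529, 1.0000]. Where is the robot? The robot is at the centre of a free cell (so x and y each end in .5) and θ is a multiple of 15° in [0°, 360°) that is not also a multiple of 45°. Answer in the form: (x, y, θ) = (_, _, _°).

The pose lattice has 27·16 = 432 candidates. Test each by forward raycasting.
  (2.5, 4.5, 285°): beam 1 = 1.7321 ≠ 0.5774 ✗
  (4.5, 3.5, 345°): beam 1 = 4.0415 ≠ 0.5774 ✗
  (4.5, 5.5, 15°): beam 1 = 5.1962 ≠ 0.5774 ✗
  …
  (5.5, 6.5, 165°): r_1=0.5774, r_2=0.5176, r_3=0.5774, r_4=1.5529, r_5=5.1962, r_6=1.5529, r_7=1.0000 — all match ✓
Unique over the lattice → pose = (5.5, 6.5, 165°).

(x, y, θ) = (5.5, 6.5, 165°)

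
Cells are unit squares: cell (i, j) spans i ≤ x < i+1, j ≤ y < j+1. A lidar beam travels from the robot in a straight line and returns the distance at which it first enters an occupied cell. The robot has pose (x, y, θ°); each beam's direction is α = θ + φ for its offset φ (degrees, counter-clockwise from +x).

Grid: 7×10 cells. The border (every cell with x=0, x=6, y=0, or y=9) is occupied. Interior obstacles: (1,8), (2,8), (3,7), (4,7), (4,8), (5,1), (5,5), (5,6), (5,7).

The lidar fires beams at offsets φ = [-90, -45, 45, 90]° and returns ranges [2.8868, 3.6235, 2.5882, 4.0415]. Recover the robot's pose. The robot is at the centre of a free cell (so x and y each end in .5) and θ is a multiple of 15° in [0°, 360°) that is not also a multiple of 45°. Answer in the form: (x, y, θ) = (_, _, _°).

(x, y, θ) = (3.5, 4.5, 150°)

Candidates: 31 free-cell centres × 16 headings = 496 poses. Raycast each; keep the one whose scan matches to 4 dp.
  (4.5, 2.5, 345°): beam 1 = 1.5529 ≠ 2.8868 ✗
  (4.5, 2.5, 120°): beam 1 = 1.7321 ≠ 2.8868 ✗
  (1.5, 6.5, 120°): beam 1 = 1.7321 ≠ 2.8868 ✗
  (2.5, 6.5, 285°): beam 1 = 1.5529 ≠ 2.8868 ✗
  (4.5, 4.5, 30°): beam 2 = 1.5529 ≠ 3.6235 ✗
  …
  (3.5, 4.5, 150°): r_1=2.8868, r_2=3.6235, r_3=2.5882, r_4=4.0415 — all match ✓
Only this pose fits every beam.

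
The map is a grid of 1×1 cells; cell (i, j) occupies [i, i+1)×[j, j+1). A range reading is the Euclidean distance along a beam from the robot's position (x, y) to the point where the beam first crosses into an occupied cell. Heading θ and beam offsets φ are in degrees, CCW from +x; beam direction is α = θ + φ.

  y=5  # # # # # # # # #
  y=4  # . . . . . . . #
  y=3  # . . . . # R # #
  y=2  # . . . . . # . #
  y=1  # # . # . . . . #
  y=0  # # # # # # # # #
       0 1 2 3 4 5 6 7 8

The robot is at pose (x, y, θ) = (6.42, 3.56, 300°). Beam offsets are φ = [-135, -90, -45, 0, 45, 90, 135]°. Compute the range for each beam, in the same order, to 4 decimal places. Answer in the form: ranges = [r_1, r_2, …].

ranges = [0.4348, 0.4850, 0.5798, 0.6466, 0.6005, 0.6697, 1.4908]

beam 1: φ=-135°, α=165°
  d=(-0.9659,0.2588)  start (6,3)  tX=0.4348 tY=1.7000  stride 1/|dx|=1.0353 1/|dy|=3.8637
    cross x-line → (5,3), t=0.4348 (wall)
  → r_1 = 0.4348
beam 2: φ=-90°, α=210°
  d=(-0.8660,-0.5000)  start (6,3)  tX=0.4850 tY=1.1200  stride 1/|dx|=1.1547 1/|dy|=2.0000
    cross x-line → (5,3), t=0.4850 (wall)
  → r_2 = 0.4850
beam 3: φ=-45°, α=255°
  d=(-0.2588,-0.9659)  start (6,3)  tX=1.6228 tY=0.5798  stride 1/|dx|=3.8637 1/|dy|=1.0353
    cross y-line → (6,2), t=0.5798 (wall)
  → r_3 = 0.5798
beam 4: φ=0°, α=300°
  d=(0.5000,-0.8660)  start (6,3)  tX=1.1600 tY=0.6466  stride 1/|dx|=2.0000 1/|dy|=1.1547
    cross y-line → (6,2), t=0.6466 (wall)
  → r_4 = 0.6466
beam 5: φ=45°, α=345°
  d=(0.9659,-0.2588)  start (6,3)  tX=0.6005 tY=2.1637  stride 1/|dx|=1.0353 1/|dy|=3.8637
    cross x-line → (7,3), t=0.6005 (wall)
  → r_5 = 0.6005
beam 6: φ=90°, α=30°
  d=(0.8660,0.5000)  start (6,3)  tX=0.6697 tY=0.8800  stride 1/|dx|=1.1547 1/|dy|=2.0000
    cross x-line → (7,3), t=0.6697 (wall)
  → r_6 = 0.6697
beam 7: φ=135°, α=75°
  d=(0.2588,0.9659)  start (6,3)  tX=2.2409 tY=0.4555  stride 1/|dx|=3.8637 1/|dy|=1.0353
    cross y-line → (6,4), t=0.4555
    cross y-line → (6,5), t=1.4908 (wall)
  → r_7 = 1.4908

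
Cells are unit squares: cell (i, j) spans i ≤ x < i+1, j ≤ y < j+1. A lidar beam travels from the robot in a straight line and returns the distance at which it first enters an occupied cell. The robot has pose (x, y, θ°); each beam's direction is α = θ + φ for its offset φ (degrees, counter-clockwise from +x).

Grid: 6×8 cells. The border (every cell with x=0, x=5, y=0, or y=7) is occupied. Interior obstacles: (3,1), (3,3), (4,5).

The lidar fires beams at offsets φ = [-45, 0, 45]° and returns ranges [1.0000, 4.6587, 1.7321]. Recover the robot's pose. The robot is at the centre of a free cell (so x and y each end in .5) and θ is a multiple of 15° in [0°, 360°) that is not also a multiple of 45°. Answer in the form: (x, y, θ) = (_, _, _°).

The pose lattice has 21·16 = 336 candidates. Test each by forward raycasting.
  (4.5, 3.5, 330°): beam 1 = 1.9319 ≠ 1.0000 ✗
  (3.5, 6.5, 240°): beam 1 = 2.5882 ≠ 1.0000 ✗
  (4.5, 2.5, 120°): beam 1 = 1.9319 ≠ 1.0000 ✗
  (2.5, 4.5, 345°): beam 2 = 2.5882 ≠ 4.6587 ✗
  …
  (2.5, 2.5, 105°): r_1=1.0000, r_2=4.6587, r_3=1.7321 — all match ✓
No second candidate reproduces the full scan.

(x, y, θ) = (2.5, 2.5, 105°)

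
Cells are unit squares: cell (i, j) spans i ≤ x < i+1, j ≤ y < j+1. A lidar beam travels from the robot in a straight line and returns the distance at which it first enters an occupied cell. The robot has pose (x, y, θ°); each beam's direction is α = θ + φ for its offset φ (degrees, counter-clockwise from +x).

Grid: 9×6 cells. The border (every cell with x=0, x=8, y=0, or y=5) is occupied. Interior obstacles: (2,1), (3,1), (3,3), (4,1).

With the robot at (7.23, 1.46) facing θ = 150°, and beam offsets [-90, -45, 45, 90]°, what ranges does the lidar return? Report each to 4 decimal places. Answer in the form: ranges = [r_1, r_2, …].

beam 1: φ=-90°, α=60°
  dir = (cos 60°, sin 60°) = (0.5000, 0.8660); from cell (7,1)
  next x-line at t=1.5400, next y-line at t=0.6235; Δt_x=2.0000, Δt_y=1.1547
    y: enter (7,2) at t=0.6235
    x: enter (8,2) at t=1.5400 ← occupied
  → r_1 = 1.5400
beam 2: φ=-45°, α=105°
  dir = (cos 105°, sin 105°) = (-0.2588, 0.9659); from cell (7,1)
  next x-line at t=0.8887, next y-line at t=0.5590; Δt_x=3.8637, Δt_y=1.0353
    y: enter (7,2) at t=0.5590
    x: enter (6,2) at t=0.8887
    y: enter (6,3) at t=1.5943
    y: enter (6,4) at t=2.6296
    y: enter (6,5) at t=3.6649 ← occupied
  → r_2 = 3.6649
beam 3: φ=45°, α=195°
  dir = (cos 195°, sin 195°) = (-0.9659, -0.2588); from cell (7,1)
  next x-line at t=0.2381, next y-line at t=1.7773; Δt_x=1.0353, Δt_y=3.8637
    x: enter (6,1) at t=0.2381
    x: enter (5,1) at t=1.2734
    y: enter (5,0) at t=1.7773 ← occupied
  → r_3 = 1.7773
beam 4: φ=90°, α=240°
  dir = (cos 240°, sin 240°) = (-0.5000, -0.8660); from cell (7,1)
  next x-line at t=0.4600, next y-line at t=0.5312; Δt_x=2.0000, Δt_y=1.1547
    x: enter (6,1) at t=0.4600
    y: enter (6,0) at t=0.5312 ← occupied
  → r_4 = 0.5312

ranges = [1.5400, 3.6649, 1.7773, 0.5312]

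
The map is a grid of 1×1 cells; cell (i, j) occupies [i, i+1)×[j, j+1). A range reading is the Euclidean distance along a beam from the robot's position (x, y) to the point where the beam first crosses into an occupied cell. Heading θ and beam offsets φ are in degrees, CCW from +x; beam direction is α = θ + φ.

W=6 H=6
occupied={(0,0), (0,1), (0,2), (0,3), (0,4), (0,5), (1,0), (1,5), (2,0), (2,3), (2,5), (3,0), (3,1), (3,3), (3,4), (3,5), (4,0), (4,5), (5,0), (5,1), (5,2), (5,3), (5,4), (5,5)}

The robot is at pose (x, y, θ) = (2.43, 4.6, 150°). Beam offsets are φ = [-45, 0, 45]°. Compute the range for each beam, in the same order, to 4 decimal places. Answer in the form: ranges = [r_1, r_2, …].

beam 1: φ=-45°, α=105°
  dir = (cos 105°, sin 105°) = (-0.2588, 0.9659); from cell (2,4)
  next x-line at t=1.6614, next y-line at t=0.4141; Δt_x=3.8637, Δt_y=1.0353
    y: enter (2,5) at t=0.4141 ← occupied
  → r_1 = 0.4141
beam 2: φ=0°, α=150°
  dir = (cos 150°, sin 150°) = (-0.8660, 0.5000); from cell (2,4)
  next x-line at t=0.4965, next y-line at t=0.8000; Δt_x=1.1547, Δt_y=2.0000
    x: enter (1,4) at t=0.4965
    y: enter (1,5) at t=0.8000 ← occupied
  → r_2 = 0.8000
beam 3: φ=45°, α=195°
  dir = (cos 195°, sin 195°) = (-0.9659, -0.2588); from cell (2,4)
  next x-line at t=0.4452, next y-line at t=2.3182; Δt_x=1.0353, Δt_y=3.8637
    x: enter (1,4) at t=0.4452
    x: enter (0,4) at t=1.4804 ← occupied
  → r_3 = 1.4804

ranges = [0.4141, 0.8000, 1.4804]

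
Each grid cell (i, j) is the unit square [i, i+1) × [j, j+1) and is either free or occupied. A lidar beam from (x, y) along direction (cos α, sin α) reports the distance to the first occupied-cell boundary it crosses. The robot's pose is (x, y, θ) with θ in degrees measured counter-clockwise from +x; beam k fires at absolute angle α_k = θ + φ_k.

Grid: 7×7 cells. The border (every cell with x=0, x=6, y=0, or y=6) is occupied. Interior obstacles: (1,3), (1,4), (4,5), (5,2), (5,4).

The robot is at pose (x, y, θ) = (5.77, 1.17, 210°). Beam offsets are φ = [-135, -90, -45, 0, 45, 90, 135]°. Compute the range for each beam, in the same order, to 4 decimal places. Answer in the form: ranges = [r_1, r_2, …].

beam 1: φ=-135°, α=75°
  dir = (cos 75°, sin 75°) = (0.2588, 0.9659); from cell (5,1)
  next x-line at t=0.8887, next y-line at t=0.8593; Δt_x=3.8637, Δt_y=1.0353
    y: enter (5,2) at t=0.8593 ← occupied
  → r_1 = 0.8593
beam 2: φ=-90°, α=120°
  dir = (cos 120°, sin 120°) = (-0.5000, 0.8660); from cell (5,1)
  next x-line at t=1.5400, next y-line at t=0.9584; Δt_x=2.0000, Δt_y=1.1547
    y: enter (5,2) at t=0.9584 ← occupied
  → r_2 = 0.9584
beam 3: φ=-45°, α=165°
  dir = (cos 165°, sin 165°) = (-0.9659, 0.2588); from cell (5,1)
  next x-line at t=0.7972, next y-line at t=3.2069; Δt_x=1.0353, Δt_y=3.8637
    x: enter (4,1) at t=0.7972
    x: enter (3,1) at t=1.8324
    x: enter (2,1) at t=2.8677
    y: enter (2,2) at t=3.2069
    x: enter (1,2) at t=3.9030
    x: enter (0,2) at t=4.9383 ← occupied
  → r_3 = 4.9383
beam 4: φ=0°, α=210°
  dir = (cos 210°, sin 210°) = (-0.8660, -0.5000); from cell (5,1)
  next x-line at t=0.8891, next y-line at t=0.3400; Δt_x=1.1547, Δt_y=2.0000
    y: enter (5,0) at t=0.3400 ← occupied
  → r_4 = 0.3400
beam 5: φ=45°, α=255°
  dir = (cos 255°, sin 255°) = (-0.2588, -0.9659); from cell (5,1)
  next x-line at t=2.9751, next y-line at t=0.1760; Δt_x=3.8637, Δt_y=1.0353
    y: enter (5,0) at t=0.1760 ← occupied
  → r_5 = 0.1760
beam 6: φ=90°, α=300°
  dir = (cos 300°, sin 300°) = (0.5000, -0.8660); from cell (5,1)
  next x-line at t=0.4600, next y-line at t=0.1963; Δt_x=2.0000, Δt_y=1.1547
    y: enter (5,0) at t=0.1963 ← occupied
  → r_6 = 0.1963
beam 7: φ=135°, α=345°
  dir = (cos 345°, sin 345°) = (0.9659, -0.2588); from cell (5,1)
  next x-line at t=0.2381, next y-line at t=0.6568; Δt_x=1.0353, Δt_y=3.8637
    x: enter (6,1) at t=0.2381 ← occupied
  → r_7 = 0.2381

ranges = [0.8593, 0.9584, 4.9383, 0.3400, 0.1760, 0.1963, 0.2381]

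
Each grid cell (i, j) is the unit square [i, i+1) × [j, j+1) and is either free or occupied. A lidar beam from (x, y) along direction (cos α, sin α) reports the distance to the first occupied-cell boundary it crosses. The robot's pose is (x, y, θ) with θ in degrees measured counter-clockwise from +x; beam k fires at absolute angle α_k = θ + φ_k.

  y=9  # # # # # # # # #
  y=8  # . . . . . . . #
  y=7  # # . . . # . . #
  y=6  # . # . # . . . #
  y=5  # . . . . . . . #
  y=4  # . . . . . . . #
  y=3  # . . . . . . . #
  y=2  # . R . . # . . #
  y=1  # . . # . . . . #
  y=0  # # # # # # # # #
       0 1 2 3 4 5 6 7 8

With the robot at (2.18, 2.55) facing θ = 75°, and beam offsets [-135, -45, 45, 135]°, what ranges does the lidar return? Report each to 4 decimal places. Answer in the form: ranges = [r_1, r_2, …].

ranges = [1.6400, 6.7204, 2.3600, 1.3625]

beam 1: φ=-135°, α=300°
  dir = (cos 300°, sin 300°) = (0.5000, -0.8660); from cell (2,2)
  next x-line at t=1.6400, next y-line at t=0.6351; Δt_x=2.0000, Δt_y=1.1547
    y: enter (2,1) at t=0.6351
    x: enter (3,1) at t=1.6400 ← occupied
  → r_1 = 1.6400
beam 2: φ=-45°, α=30°
  dir = (cos 30°, sin 30°) = (0.8660, 0.5000); from cell (2,2)
  next x-line at t=0.9469, next y-line at t=0.9000; Δt_x=1.1547, Δt_y=2.0000
    y: enter (2,3) at t=0.9000
    x: enter (3,3) at t=0.9469
    x: enter (4,3) at t=2.1016
    y: enter (4,4) at t=2.9000
    x: enter (5,4) at t=3.2563
    x: enter (6,4) at t=4.4110
    y: enter (6,5) at t=4.9000
    x: enter (7,5) at t=5.5657
    x: enter (8,5) at t=6.7204 ← occupied
  → r_2 = 6.7204
beam 3: φ=45°, α=120°
  dir = (cos 120°, sin 120°) = (-0.5000, 0.8660); from cell (2,2)
  next x-line at t=0.3600, next y-line at t=0.5196; Δt_x=2.0000, Δt_y=1.1547
    x: enter (1,2) at t=0.3600
    y: enter (1,3) at t=0.5196
    y: enter (1,4) at t=1.6743
    x: enter (0,4) at t=2.3600 ← occupied
  → r_3 = 2.3600
beam 4: φ=135°, α=210°
  dir = (cos 210°, sin 210°) = (-0.8660, -0.5000); from cell (2,2)
  next x-line at t=0.2078, next y-line at t=1.1000; Δt_x=1.1547, Δt_y=2.0000
    x: enter (1,2) at t=0.2078
    y: enter (1,1) at t=1.1000
    x: enter (0,1) at t=1.3625 ← occupied
  → r_4 = 1.3625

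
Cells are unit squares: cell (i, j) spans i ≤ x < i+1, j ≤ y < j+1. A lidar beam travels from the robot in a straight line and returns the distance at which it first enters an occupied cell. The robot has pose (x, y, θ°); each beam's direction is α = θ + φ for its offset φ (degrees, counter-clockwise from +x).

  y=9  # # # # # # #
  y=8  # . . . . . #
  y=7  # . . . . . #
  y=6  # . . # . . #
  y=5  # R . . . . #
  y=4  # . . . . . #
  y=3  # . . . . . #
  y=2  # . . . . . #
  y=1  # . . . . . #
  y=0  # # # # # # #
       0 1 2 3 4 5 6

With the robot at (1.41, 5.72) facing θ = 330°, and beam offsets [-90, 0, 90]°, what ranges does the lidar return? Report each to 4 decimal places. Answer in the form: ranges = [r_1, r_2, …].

ranges = [0.8200, 5.3001, 3.7874]

beam 1: φ=-90°, α=240°
  direction (-0.5000, -0.8660); cell (1,5); t to first gridline: x 0.8200, y 0.8314 (then +2.0000 / +1.1547)
    (0,5) via x @ 0.8200  # hit
  → r_1 = 0.8200
beam 2: φ=0°, α=330°
  direction (0.8660, -0.5000); cell (1,5); t to first gridline: x 0.6813, y 1.4400 (then +1.1547 / +2.0000)
    (2,5) via x @ 0.6813
    (2,4) via y @ 1.4400
    (3,4) via x @ 1.8360
    (4,4) via x @ 2.9907
    (4,3) via y @ 3.4400
    (5,3) via x @ 4.1454
    (6,3) via x @ 5.3001  # hit
  → r_2 = 5.3001
beam 3: φ=90°, α=60°
  direction (0.5000, 0.8660); cell (1,5); t to first gridline: x 1.1800, y 0.3233 (then +2.0000 / +1.1547)
    (1,6) via y @ 0.3233
    (2,6) via x @ 1.1800
    (2,7) via y @ 1.4780
    (2,8) via y @ 2.6327
    (3,8) via x @ 3.1800
    (3,9) via y @ 3.7874  # hit
  → r_3 = 3.7874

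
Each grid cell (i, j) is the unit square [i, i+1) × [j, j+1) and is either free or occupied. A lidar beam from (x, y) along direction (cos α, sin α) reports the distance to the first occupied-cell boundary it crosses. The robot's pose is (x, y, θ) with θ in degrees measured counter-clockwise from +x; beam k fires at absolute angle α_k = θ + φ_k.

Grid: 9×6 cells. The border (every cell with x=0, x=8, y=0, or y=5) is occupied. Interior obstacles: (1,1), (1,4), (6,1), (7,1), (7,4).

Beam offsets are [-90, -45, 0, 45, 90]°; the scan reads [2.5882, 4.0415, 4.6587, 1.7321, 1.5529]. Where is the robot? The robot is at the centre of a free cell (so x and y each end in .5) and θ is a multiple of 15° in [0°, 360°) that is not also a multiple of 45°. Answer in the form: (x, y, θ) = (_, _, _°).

Candidates: 23 free-cell centres × 16 headings = 368 poses. Raycast each; keep the one whose scan matches to 4 dp.
  (3.5, 3.5, 255°): beam 1 = 1.9319 ≠ 2.5882 ✗
  (2.5, 1.5, 210°): beam 1 = 2.8868 ≠ 2.5882 ✗
  (6.5, 3.5, 210°): beam 1 = 1.7321 ≠ 2.5882 ✗
  …
  (2.5, 3.5, 15°): r_1=2.5882, r_2=4.0415, r_3=4.6587, r_4=1.7321, r_5=1.5529 — all match ✓
Only this pose fits every beam.

(x, y, θ) = (2.5, 3.5, 15°)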